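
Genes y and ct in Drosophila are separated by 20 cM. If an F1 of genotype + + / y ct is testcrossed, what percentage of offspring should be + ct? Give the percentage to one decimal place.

A map distance of 20 cM corresponds to a recombination frequency of 0.200.
The F1 is + + / y ct, so + ct is a recombinant gamete class with expected frequency r/2 = 0.200/2 = 0.1000.
That is 0.1000 = 10.0% of the progeny.

10.0%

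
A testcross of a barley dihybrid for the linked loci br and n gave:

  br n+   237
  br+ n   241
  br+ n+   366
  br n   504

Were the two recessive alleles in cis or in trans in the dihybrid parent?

The two most frequent classes are br+ n+ (366) and br n (504); these are the parental (non-recombinant) types.
So the F1 carried br+ n+ on one chromosome and br n on the other — the recessive alleles are on the same chromosome (cis / coupling).

cis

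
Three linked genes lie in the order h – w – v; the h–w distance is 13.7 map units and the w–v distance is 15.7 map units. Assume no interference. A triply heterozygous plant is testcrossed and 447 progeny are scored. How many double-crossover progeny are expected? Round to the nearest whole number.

10

Map distances give recombination frequencies of 0.137 and 0.157 for the two intervals.
With no interference, expected double-crossover frequency = 0.137 × 0.157 = 0.02151.
Expected number = 0.02151 × 447 = 9.61 ≈ 10.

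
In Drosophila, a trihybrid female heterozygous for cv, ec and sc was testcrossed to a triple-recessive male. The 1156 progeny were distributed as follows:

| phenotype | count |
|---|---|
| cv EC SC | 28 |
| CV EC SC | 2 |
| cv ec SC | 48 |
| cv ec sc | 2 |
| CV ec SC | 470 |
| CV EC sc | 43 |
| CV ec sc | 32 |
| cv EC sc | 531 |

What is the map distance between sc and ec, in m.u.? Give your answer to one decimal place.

5.5 m.u.

The two most frequent reciprocal classes, cv EC sc and CV ec SC, are the parental types, so the F1 was cv EC sc / CV ec SC.
The two rarest classes, cv ec sc and CV EC SC, are the double crossovers. Comparing them with the parentals, only the ec allele has switched, so ec is the middle locus and the order is sc – ec – cv.
Crossovers in the sc–ec interval produce the single-crossover classes cv EC SC and CV ec sc (28 + 32 = 60) plus the double crossovers (4).
RF(sc–ec) = (60 + 4) / 1156 = 64/1156 = 0.0554 → 5.5 m.u.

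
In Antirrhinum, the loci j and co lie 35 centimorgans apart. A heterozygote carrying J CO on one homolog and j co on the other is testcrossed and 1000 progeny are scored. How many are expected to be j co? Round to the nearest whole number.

325

A map distance of 35 centimorgans corresponds to a recombination frequency of 0.350.
The F1 is J CO / j co, so j co is a parental gamete class with expected frequency (1 − r)/2 = 0.650/2 = 0.3250.
Expected number = 0.3250 × 1000 = 325.00 ≈ 325.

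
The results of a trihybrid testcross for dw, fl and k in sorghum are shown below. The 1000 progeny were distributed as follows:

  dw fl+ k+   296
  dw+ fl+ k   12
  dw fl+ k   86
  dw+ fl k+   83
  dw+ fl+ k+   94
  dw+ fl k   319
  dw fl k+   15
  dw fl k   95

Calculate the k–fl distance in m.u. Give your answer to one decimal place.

19.6 m.u.

The two most frequent reciprocal classes, dw fl+ k+ and dw+ fl k, are the parental types, so the F1 was dw fl+ k+ / dw+ fl k.
The two rarest classes, dw fl k+ and dw+ fl+ k, are the double crossovers. Comparing them with the parentals, only the fl allele has switched, so fl is the middle locus and the order is dw – fl – k.
Crossovers in the fl–k interval produce the single-crossover classes dw fl+ k and dw+ fl k+ (86 + 83 = 169) plus the double crossovers (27).
RF(fl–k) = (169 + 27) / 1000 = 196/1000 = 0.1960 → 19.6 m.u.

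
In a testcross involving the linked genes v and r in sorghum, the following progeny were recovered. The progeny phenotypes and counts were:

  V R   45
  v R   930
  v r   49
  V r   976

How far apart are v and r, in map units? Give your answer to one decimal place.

4.7 map units

The two most frequent classes, V r (976) and v R (930), are the parental types, so the F1 was V r / v R.
The recombinant classes are V R and v r: 45 + 49 = 94.
Recombination frequency = 94/2000 = 0.0470 ≈ 4.7%, i.e. 4.7 map units.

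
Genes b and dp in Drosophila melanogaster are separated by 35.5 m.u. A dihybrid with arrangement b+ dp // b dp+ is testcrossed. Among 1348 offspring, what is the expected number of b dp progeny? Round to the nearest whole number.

239

A map distance of 35.5 m.u. corresponds to a recombination frequency of 0.355.
The F1 is b+ dp / b dp+, so b dp is a recombinant gamete class with expected frequency r/2 = 0.355/2 = 0.1775.
Expected number = 0.1775 × 1348 = 239.27 ≈ 239.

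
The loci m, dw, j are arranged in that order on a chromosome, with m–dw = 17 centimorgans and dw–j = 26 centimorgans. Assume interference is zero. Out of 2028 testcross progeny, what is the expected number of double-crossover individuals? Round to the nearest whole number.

Map distances give recombination frequencies of 0.170 and 0.260 for the two intervals.
With no interference, expected double-crossover frequency = 0.170 × 0.260 = 0.04420.
Expected number = 0.04420 × 2028 = 89.64 ≈ 90.

90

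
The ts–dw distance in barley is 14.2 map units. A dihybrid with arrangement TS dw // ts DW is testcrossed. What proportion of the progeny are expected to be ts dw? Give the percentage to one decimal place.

A map distance of 14.2 map units corresponds to a recombination frequency of 0.142.
The F1 is TS dw / ts DW, so ts dw is a recombinant gamete class with expected frequency r/2 = 0.142/2 = 0.0710.
That is 0.0710 = 7.1% of the progeny.

7.1%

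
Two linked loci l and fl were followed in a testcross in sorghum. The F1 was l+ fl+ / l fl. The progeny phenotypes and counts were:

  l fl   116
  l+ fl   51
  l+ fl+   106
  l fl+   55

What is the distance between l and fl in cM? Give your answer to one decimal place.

32.3 cM

The recombinant classes are l+ fl and l fl+: 51 + 55 = 106.
Recombination frequency = 106/328 = 0.3232 ≈ 32.3%, i.e. 32.3 cM.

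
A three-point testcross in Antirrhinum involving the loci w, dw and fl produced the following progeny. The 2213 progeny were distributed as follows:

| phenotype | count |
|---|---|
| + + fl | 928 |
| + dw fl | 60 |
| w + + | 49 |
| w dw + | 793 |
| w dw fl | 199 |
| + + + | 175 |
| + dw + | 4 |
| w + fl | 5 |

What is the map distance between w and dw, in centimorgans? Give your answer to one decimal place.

The two most frequent reciprocal classes, + + fl and w dw +, are the parental types, so the F1 was + + fl / w dw +.
The two rarest classes, w + fl and + dw +, are the double crossovers. Comparing them with the parentals, only the w allele has switched, so w is the middle locus and the order is dw – w – fl.
Crossovers in the dw–w interval produce the single-crossover classes + dw fl and w + + (60 + 49 = 109) plus the double crossovers (9).
RF(dw–w) = (109 + 9) / 2213 = 118/2213 = 0.0533 → 5.3 centimorgans.

5.3 centimorgans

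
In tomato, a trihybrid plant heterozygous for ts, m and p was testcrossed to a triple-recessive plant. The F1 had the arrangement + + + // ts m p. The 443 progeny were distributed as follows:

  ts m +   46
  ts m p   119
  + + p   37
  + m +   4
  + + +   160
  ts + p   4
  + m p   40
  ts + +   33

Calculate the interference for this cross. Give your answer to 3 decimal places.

0.519

The two rarest classes, + m + and ts + p, are the double crossovers. Comparing them with the parentals, only the m allele has switched, so m is the middle locus and the order is p – m – ts.
p–m: (83 + 8)/443 = 0.2054; m–ts: (73 + 8)/443 = 0.1828.
Expected DCO frequency = 0.2054 × 0.1828 ≈ 0.03755; observed = 8/443 ≈ 0.01806.
Coefficient of coincidence = 0.01806/0.03755 ≈ 0.481; interference = 1 − 0.481 = 0.519.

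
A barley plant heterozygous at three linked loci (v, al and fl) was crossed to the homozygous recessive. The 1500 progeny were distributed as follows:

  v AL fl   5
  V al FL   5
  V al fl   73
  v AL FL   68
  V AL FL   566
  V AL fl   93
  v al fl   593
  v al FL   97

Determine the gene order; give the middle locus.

al

The two most frequent reciprocal classes, v al fl and V AL FL, are the parental types, so the F1 was v al fl / V AL FL.
The two rarest classes, v AL fl and V al FL, are the double crossovers. Comparing them with the parentals, only the al allele has switched, so al is the middle locus and the order is v – al – fl.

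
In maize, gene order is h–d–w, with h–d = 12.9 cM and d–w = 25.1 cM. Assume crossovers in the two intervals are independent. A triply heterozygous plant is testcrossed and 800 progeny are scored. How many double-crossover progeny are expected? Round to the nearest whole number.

Map distances give recombination frequencies of 0.129 and 0.251 for the two intervals.
With no interference, expected double-crossover frequency = 0.129 × 0.251 = 0.03238.
Expected number = 0.03238 × 800 = 25.90 ≈ 26.

26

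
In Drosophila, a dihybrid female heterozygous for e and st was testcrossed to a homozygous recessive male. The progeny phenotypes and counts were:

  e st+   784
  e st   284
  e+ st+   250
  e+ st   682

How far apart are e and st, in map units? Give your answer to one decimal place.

26.7 map units

The two most frequent classes, e+ st (682) and e st+ (784), are the parental types, so the F1 was e+ st / e st+.
The recombinant classes are e+ st+ and e st: 250 + 284 = 534.
Recombination frequency = 534/2000 = 0.2670 ≈ 26.7%, i.e. 26.7 map units.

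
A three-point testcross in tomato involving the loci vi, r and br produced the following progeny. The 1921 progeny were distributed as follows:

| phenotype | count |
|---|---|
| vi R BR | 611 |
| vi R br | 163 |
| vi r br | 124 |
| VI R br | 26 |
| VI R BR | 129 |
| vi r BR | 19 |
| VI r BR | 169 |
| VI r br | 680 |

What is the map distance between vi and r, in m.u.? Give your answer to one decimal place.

The two most frequent reciprocal classes, VI r br and vi R BR, are the parental types, so the F1 was VI r br / vi R BR.
The two rarest classes, VI R br and vi r BR, are the double crossovers. Comparing them with the parentals, only the r allele has switched, so r is the middle locus and the order is br – r – vi.
Crossovers in the r–vi interval produce the single-crossover classes vi r br and VI R BR (124 + 129 = 253) plus the double crossovers (45).
RF(r–vi) = (253 + 45) / 1921 = 298/1921 = 0.1551 → 15.5 m.u.

15.5 m.u.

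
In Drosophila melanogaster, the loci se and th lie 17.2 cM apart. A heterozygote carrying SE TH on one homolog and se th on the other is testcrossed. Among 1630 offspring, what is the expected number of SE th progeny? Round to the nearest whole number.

A map distance of 17.2 cM corresponds to a recombination frequency of 0.172.
The F1 is SE TH / se th, so SE th is a recombinant gamete class with expected frequency r/2 = 0.172/2 = 0.0860.
Expected number = 0.0860 × 1630 = 140.18 ≈ 140.

140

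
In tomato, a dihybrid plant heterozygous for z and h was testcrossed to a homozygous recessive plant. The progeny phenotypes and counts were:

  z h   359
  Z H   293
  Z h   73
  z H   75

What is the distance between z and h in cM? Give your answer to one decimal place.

18.5 cM

The two most frequent classes, Z H (293) and z h (359), are the parental types, so the F1 was Z H / z h.
The recombinant classes are Z h and z H: 73 + 75 = 148.
Recombination frequency = 148/800 = 0.1850 ≈ 18.5%, i.e. 18.5 cM.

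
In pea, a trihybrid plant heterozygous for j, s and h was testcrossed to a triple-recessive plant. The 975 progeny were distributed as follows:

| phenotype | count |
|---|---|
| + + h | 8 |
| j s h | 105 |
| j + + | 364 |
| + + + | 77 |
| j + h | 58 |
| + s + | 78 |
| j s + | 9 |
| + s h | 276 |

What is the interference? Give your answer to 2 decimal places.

0.46

The two most frequent reciprocal classes, + s h and j + +, are the parental types, so the F1 was + s h / j + +.
The two rarest classes, + + h and j s +, are the double crossovers. Comparing them with the parentals, only the s allele has switched, so s is the middle locus and the order is j – s – h.
j–s: (182 + 17)/975 = 0.2041; s–h: (136 + 17)/975 = 0.1569.
Expected DCO frequency = 0.2041 × 0.1569 ≈ 0.03202; observed = 17/975 ≈ 0.01744.
Coefficient of coincidence = 0.01744/0.03202 ≈ 0.54; interference = 1 − 0.54 = 0.46.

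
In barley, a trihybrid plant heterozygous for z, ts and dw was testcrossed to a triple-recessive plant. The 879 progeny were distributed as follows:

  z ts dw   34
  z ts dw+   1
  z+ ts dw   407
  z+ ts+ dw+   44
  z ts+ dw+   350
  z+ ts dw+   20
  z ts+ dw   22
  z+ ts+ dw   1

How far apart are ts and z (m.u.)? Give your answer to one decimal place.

9.1 m.u.

The two most frequent reciprocal classes, z+ ts dw and z ts+ dw+, are the parental types, so the F1 was z+ ts dw / z ts+ dw+.
The two rarest classes, z+ ts+ dw and z ts dw+, are the double crossovers. Comparing them with the parentals, only the ts allele has switched, so ts is the middle locus and the order is z – ts – dw.
Crossovers in the z–ts interval produce the single-crossover classes z ts dw and z+ ts+ dw+ (34 + 44 = 78) plus the double crossovers (2).
RF(z–ts) = (78 + 2) / 879 = 80/879 = 0.0910 → 9.1 m.u.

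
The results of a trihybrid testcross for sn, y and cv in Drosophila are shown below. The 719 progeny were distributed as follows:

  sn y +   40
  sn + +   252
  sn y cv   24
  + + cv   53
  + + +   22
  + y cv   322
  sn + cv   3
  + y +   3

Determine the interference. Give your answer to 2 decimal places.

0.16

The two most frequent reciprocal classes, + y cv and sn + +, are the parental types, so the F1 was + y cv / sn + +.
The two rarest classes, + y + and sn + cv, are the double crossovers. Comparing them with the parentals, only the cv allele has switched, so cv is the middle locus and the order is sn – cv – y.
sn–cv: (46 + 6)/719 = 0.0723; cv–y: (93 + 6)/719 = 0.1377.
Expected DCO frequency = 0.0723 × 0.1377 ≈ 0.00996; observed = 6/719 ≈ 0.00834.
Coefficient of coincidence = 0.00834/0.00996 ≈ 0.84; interference = 1 − 0.84 = 0.16.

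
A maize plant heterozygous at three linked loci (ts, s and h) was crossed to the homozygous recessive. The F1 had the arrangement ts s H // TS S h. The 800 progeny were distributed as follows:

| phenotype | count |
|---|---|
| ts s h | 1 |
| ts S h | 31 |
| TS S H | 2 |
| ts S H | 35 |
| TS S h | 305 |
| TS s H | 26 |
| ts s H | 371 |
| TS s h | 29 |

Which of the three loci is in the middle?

h

The two rarest classes, ts s h and TS S H, are the double crossovers. Comparing them with the parentals, only the h allele has switched, so h is the middle locus and the order is s – h – ts.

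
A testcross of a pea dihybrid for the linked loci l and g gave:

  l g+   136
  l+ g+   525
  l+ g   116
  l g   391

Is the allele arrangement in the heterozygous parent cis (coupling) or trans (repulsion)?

cis

The two most frequent classes are l+ g+ (525) and l g (391); these are the parental (non-recombinant) types.
So the F1 carried l+ g+ on one chromosome and l g on the other — the recessive alleles are on the same chromosome (cis / coupling).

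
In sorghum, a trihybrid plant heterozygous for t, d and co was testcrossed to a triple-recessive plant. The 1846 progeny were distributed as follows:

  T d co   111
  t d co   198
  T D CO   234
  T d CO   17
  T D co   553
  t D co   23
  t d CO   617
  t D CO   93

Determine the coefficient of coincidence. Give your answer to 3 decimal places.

The two most frequent reciprocal classes, t d CO and T D co, are the parental types, so the F1 was t d CO / T D co.
The two rarest classes, T d CO and t D co, are the double crossovers. Comparing them with the parentals, only the t allele has switched, so t is the middle locus and the order is d – t – co.
d–t: (204 + 40)/1846 = 0.1322; t–co: (432 + 40)/1846 = 0.2557.
Expected DCO frequency = 0.1322 × 0.2557 ≈ 0.03380; observed = 40/1846 ≈ 0.02167.
Coefficient of coincidence = 0.02167/0.03380 ≈ 0.641.

0.641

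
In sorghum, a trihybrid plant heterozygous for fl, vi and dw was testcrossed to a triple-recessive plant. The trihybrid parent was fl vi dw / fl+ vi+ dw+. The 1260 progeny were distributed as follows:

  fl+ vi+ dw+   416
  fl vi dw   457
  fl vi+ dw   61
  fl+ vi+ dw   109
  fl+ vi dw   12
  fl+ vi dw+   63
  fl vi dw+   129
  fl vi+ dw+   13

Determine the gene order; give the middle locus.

fl

The two rarest classes, fl+ vi dw and fl vi+ dw+, are the double crossovers. Comparing them with the parentals, only the fl allele has switched, so fl is the middle locus and the order is vi – fl – dw.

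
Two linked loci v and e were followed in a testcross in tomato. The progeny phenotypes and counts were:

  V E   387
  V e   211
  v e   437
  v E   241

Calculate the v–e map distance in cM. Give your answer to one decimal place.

35.4 cM

The two most frequent classes, V E (387) and v e (437), are the parental types, so the F1 was V E / v e.
The recombinant classes are V e and v E: 211 + 241 = 452.
Recombination frequency = 452/1276 = 0.3542 ≈ 35.4%, i.e. 35.4 cM.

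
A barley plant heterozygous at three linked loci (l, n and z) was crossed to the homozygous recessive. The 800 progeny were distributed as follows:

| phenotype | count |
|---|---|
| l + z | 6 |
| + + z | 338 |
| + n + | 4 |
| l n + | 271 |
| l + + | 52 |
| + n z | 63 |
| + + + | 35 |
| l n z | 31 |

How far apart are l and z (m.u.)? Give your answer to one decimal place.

The two most frequent reciprocal classes, + + z and l n +, are the parental types, so the F1 was + + z / l n +.
The two rarest classes, l + z and + n +, are the double crossovers. Comparing them with the parentals, only the l allele has switched, so l is the middle locus and the order is n – l – z.
Crossovers in the l–z interval produce the single-crossover classes + + + and l n z (35 + 31 = 66) plus the double crossovers (10).
RF(l–z) = (66 + 10) / 800 = 76/800 = 0.0950 → 9.5 m.u.

9.5 m.u.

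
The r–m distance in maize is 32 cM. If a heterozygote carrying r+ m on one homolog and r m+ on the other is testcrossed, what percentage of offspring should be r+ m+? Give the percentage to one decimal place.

16.0%

A map distance of 32 cM corresponds to a recombination frequency of 0.320.
The F1 is r+ m / r m+, so r+ m+ is a recombinant gamete class with expected frequency r/2 = 0.320/2 = 0.1600.
That is 0.1600 = 16.0% of the progeny.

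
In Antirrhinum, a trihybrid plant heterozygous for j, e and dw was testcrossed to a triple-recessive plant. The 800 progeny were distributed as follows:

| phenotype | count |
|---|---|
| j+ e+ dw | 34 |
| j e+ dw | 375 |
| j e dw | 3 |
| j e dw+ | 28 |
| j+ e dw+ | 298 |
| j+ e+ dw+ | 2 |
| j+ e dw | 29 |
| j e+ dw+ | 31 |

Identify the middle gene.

The two most frequent reciprocal classes, j+ e dw+ and j e+ dw, are the parental types, so the F1 was j+ e dw+ / j e+ dw.
The two rarest classes, j+ e+ dw+ and j e dw, are the double crossovers. Comparing them with the parentals, only the e allele has switched, so e is the middle locus and the order is dw – e – j.

e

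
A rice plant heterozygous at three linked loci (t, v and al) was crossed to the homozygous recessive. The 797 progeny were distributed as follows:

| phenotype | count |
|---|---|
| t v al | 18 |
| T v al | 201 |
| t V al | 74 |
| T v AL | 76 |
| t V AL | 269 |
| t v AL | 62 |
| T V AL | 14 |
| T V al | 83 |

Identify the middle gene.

t

The two most frequent reciprocal classes, T v al and t V AL, are the parental types, so the F1 was T v al / t V AL.
The two rarest classes, t v al and T V AL, are the double crossovers. Comparing them with the parentals, only the t allele has switched, so t is the middle locus and the order is v – t – al.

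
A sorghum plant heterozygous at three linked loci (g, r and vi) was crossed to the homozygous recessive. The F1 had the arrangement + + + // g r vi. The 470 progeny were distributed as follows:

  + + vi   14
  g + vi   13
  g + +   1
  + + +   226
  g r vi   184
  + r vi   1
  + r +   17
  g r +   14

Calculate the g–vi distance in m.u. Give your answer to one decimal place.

6.4 m.u.

The two rarest classes, g + + and + r vi, are the double crossovers. Comparing them with the parentals, only the g allele has switched, so g is the middle locus and the order is r – g – vi.
Crossovers in the g–vi interval produce the single-crossover classes + + vi and g r + (14 + 14 = 28) plus the double crossovers (2).
RF(g–vi) = (28 + 2) / 470 = 30/470 = 0.0638 → 6.4 m.u.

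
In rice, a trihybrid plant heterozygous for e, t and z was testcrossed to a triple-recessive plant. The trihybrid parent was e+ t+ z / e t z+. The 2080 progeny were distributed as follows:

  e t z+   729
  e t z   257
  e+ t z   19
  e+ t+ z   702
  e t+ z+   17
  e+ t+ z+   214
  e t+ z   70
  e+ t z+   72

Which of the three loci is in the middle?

The two rarest classes, e+ t z and e t+ z+, are the double crossovers. Comparing them with the parentals, only the t allele has switched, so t is the middle locus and the order is e – t – z.

t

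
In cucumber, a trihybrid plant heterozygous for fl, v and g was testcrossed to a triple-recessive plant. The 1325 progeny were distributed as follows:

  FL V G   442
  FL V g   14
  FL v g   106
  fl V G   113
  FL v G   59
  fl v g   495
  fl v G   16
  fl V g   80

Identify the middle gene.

The two most frequent reciprocal classes, FL V G and fl v g, are the parental types, so the F1 was FL V G / fl v g.
The two rarest classes, FL V g and fl v G, are the double crossovers. Comparing them with the parentals, only the g allele has switched, so g is the middle locus and the order is v – g – fl.

g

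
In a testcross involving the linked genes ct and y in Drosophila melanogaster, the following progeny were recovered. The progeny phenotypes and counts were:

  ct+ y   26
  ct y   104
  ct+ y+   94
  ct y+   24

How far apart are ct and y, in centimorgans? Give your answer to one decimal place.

20.2 centimorgans

The two most frequent classes, ct+ y+ (94) and ct y (104), are the parental types, so the F1 was ct+ y+ / ct y.
The recombinant classes are ct+ y and ct y+: 26 + 24 = 50.
Recombination frequency = 50/248 = 0.2016 ≈ 20.2%, i.e. 20.2 centimorgans.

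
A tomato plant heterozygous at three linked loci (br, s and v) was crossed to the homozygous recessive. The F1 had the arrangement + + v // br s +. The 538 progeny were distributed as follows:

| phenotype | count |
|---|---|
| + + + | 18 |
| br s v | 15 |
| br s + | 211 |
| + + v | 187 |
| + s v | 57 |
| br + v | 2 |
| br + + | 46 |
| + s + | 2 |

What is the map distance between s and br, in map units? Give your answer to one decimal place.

The two rarest classes, br + v and + s +, are the double crossovers. Comparing them with the parentals, only the br allele has switched, so br is the middle locus and the order is v – br – s.
Crossovers in the br–s interval produce the single-crossover classes + s v and br + + (57 + 46 = 103) plus the double crossovers (4).
RF(br–s) = (103 + 4) / 538 = 107/538 = 0.1989 → 19.9 map units.

19.9 map units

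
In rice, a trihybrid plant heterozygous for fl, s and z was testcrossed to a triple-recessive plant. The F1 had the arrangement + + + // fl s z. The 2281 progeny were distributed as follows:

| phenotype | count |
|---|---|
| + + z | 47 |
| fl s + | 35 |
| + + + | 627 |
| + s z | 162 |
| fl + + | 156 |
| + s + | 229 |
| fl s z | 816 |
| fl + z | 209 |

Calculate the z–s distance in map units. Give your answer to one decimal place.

22.8 map units

The two rarest classes, + + z and fl s +, are the double crossovers. Comparing them with the parentals, only the z allele has switched, so z is the middle locus and the order is s – z – fl.
Crossovers in the s–z interval produce the single-crossover classes + s + and fl + z (229 + 209 = 438) plus the double crossovers (82).
RF(s–z) = (438 + 82) / 2281 = 520/2281 = 0.2280 → 22.8 map units.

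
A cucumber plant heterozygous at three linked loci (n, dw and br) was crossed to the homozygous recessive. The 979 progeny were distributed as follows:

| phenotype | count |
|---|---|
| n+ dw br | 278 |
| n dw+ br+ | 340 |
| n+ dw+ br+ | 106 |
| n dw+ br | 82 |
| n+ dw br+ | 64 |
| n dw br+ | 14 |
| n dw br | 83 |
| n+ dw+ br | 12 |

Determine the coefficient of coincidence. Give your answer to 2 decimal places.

The two most frequent reciprocal classes, n dw+ br+ and n+ dw br, are the parental types, so the F1 was n dw+ br+ / n+ dw br.
The two rarest classes, n dw br+ and n+ dw+ br, are the double crossovers. Comparing them with the parentals, only the dw allele has switched, so dw is the middle locus and the order is br – dw – n.
br–dw: (146 + 26)/979 = 0.1757; dw–n: (189 + 26)/979 = 0.2196.
Expected DCO frequency = 0.1757 × 0.2196 ≈ 0.03858; observed = 26/979 ≈ 0.02656.
Coefficient of coincidence = 0.02656/0.03858 ≈ 0.69.

0.69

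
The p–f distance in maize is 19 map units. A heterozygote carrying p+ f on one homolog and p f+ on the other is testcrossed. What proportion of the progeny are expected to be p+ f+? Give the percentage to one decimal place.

A map distance of 19 map units corresponds to a recombination frequency of 0.190.
The F1 is p+ f / p f+, so p+ f+ is a recombinant gamete class with expected frequency r/2 = 0.190/2 = 0.0950.
That is 0.0950 = 9.5% of the progeny.

9.5%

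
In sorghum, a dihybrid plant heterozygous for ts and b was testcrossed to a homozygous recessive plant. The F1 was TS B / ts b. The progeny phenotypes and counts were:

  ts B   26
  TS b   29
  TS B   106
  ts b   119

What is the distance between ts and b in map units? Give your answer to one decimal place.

19.6 map units

The recombinant classes are TS b and ts B: 29 + 26 = 55.
Recombination frequency = 55/280 = 0.1964 ≈ 19.6%, i.e. 19.6 map units.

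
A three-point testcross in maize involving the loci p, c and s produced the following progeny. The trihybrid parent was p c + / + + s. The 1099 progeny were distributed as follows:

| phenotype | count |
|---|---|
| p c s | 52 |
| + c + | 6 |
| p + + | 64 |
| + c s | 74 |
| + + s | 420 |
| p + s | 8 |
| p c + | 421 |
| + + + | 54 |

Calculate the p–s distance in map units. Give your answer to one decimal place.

The two rarest classes, + c + and p + s, are the double crossovers. Comparing them with the parentals, only the p allele has switched, so p is the middle locus and the order is s – p – c.
Crossovers in the s–p interval produce the single-crossover classes p c s and + + + (52 + 54 = 106) plus the double crossovers (14).
RF(s–p) = (106 + 14) / 1099 = 120/1099 = 0.1092 → 10.9 map units.

10.9 map units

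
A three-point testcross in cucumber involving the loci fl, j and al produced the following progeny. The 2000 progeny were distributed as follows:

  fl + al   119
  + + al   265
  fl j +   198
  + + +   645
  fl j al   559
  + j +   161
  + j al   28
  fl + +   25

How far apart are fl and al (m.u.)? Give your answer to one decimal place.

25.8 m.u.

The two most frequent reciprocal classes, + + + and fl j al, are the parental types, so the F1 was + + + / fl j al.
The two rarest classes, fl + + and + j al, are the double crossovers. Comparing them with the parentals, only the fl allele has switched, so fl is the middle locus and the order is j – fl – al.
Crossovers in the fl–al interval produce the single-crossover classes + + al and fl j + (265 + 198 = 463) plus the double crossovers (53).
RF(fl–al) = (463 + 53) / 2000 = 516/2000 = 0.2580 → 25.8 m.u.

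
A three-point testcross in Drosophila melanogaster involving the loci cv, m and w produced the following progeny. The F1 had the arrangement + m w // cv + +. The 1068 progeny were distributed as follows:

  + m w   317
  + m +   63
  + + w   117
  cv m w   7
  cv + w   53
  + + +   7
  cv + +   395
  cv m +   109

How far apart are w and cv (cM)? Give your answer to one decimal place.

12.2 cM

The two rarest classes, cv m w and + + +, are the double crossovers. Comparing them with the parentals, only the cv allele has switched, so cv is the middle locus and the order is w – cv – m.
Crossovers in the w–cv interval produce the single-crossover classes + m + and cv + w (63 + 53 = 116) plus the double crossovers (14).
RF(w–cv) = (116 + 14) / 1068 = 130/1068 = 0.1217 → 12.2 cM.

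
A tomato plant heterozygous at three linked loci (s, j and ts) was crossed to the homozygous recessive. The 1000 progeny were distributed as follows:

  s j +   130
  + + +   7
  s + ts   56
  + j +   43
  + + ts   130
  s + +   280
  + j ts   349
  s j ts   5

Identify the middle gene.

s

The two most frequent reciprocal classes, + j ts and s + +, are the parental types, so the F1 was + j ts / s + +.
The two rarest classes, s j ts and + + +, are the double crossovers. Comparing them with the parentals, only the s allele has switched, so s is the middle locus and the order is j – s – ts.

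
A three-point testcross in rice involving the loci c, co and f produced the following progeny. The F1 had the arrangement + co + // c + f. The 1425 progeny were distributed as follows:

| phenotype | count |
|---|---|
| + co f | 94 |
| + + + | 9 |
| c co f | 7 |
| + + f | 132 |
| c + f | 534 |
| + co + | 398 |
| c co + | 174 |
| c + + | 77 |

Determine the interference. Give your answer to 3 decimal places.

The two rarest classes, + + + and c co f, are the double crossovers. Comparing them with the parentals, only the co allele has switched, so co is the middle locus and the order is c – co – f.
c–co: (306 + 16)/1425 = 0.2260; co–f: (171 + 16)/1425 = 0.1312.
Expected DCO frequency = 0.2260 × 0.1312 ≈ 0.02965; observed = 16/1425 ≈ 0.01123.
Coefficient of coincidence = 0.01123/0.02965 ≈ 0.379; interference = 1 − 0.379 = 0.621.

0.621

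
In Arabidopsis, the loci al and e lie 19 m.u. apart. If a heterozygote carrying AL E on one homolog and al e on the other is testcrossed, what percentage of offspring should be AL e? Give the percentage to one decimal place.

A map distance of 19 m.u. corresponds to a recombination frequency of 0.190.
The F1 is AL E / al e, so AL e is a recombinant gamete class with expected frequency r/2 = 0.190/2 = 0.0950.
That is 0.0950 = 9.5% of the progeny.

9.5%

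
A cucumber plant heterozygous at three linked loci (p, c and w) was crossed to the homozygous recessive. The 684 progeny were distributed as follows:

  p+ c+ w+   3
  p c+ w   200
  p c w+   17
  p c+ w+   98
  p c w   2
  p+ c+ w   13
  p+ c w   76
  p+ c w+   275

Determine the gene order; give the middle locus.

c

The two most frequent reciprocal classes, p+ c w+ and p c+ w, are the parental types, so the F1 was p+ c w+ / p c+ w.
The two rarest classes, p+ c+ w+ and p c w, are the double crossovers. Comparing them with the parentals, only the c allele has switched, so c is the middle locus and the order is p – c – w.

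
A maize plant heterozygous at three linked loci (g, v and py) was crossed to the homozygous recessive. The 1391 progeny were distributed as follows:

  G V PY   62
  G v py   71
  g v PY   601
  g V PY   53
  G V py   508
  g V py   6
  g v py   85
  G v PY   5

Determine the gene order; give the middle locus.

The two most frequent reciprocal classes, G V py and g v PY, are the parental types, so the F1 was G V py / g v PY.
The two rarest classes, g V py and G v PY, are the double crossovers. Comparing them with the parentals, only the g allele has switched, so g is the middle locus and the order is py – g – v.

g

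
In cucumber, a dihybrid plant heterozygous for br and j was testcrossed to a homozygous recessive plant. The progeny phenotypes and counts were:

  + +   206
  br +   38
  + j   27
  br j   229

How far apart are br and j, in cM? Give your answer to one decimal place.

13.0 cM

The two most frequent classes, + + (206) and br j (229), are the parental types, so the F1 was + + / br j.
The recombinant classes are + j and br +: 27 + 38 = 65.
Recombination frequency = 65/500 = 0.1300 ≈ 13.0%, i.e. 13.0 cM.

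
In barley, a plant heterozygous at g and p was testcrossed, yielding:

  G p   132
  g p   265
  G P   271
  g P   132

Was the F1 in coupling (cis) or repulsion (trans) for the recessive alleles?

The two most frequent classes are G P (271) and g p (265); these are the parental (non-recombinant) types.
So the F1 carried G P on one chromosome and g p on the other — the recessive alleles are on the same chromosome (cis / coupling).

cis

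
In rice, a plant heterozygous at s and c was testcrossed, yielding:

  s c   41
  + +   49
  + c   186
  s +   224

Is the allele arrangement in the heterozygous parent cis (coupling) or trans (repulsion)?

The two most frequent classes are + c (186) and s + (224); these are the parental (non-recombinant) types.
So the F1 carried + c on one chromosome and s + on the other — the recessive alleles are on opposite chromosomes (trans / repulsion).

trans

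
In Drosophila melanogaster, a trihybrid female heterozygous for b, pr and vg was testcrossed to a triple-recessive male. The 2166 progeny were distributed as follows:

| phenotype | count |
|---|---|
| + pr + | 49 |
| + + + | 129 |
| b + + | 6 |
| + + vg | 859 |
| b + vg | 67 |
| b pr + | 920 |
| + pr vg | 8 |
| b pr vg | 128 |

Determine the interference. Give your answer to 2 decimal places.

0.14

The two most frequent reciprocal classes, + + vg and b pr +, are the parental types, so the F1 was + + vg / b pr +.
The two rarest classes, + pr vg and b + +, are the double crossovers. Comparing them with the parentals, only the pr allele has switched, so pr is the middle locus and the order is b – pr – vg.
b–pr: (116 + 14)/2166 = 0.0600; pr–vg: (257 + 14)/2166 = 0.1251.
Expected DCO frequency = 0.0600 × 0.1251 ≈ 0.00751; observed = 14/2166 ≈ 0.00646.
Coefficient of coincidence = 0.00646/0.00751 ≈ 0.86; interference = 1 − 0.86 = 0.14.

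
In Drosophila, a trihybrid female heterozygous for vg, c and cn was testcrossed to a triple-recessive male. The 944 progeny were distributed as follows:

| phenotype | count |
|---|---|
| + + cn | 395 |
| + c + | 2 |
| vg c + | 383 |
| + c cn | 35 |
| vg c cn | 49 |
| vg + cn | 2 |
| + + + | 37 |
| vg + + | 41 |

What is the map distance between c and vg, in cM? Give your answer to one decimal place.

8.5 cM

The two most frequent reciprocal classes, + + cn and vg c +, are the parental types, so the F1 was + + cn / vg c +.
The two rarest classes, vg + cn and + c +, are the double crossovers. Comparing them with the parentals, only the vg allele has switched, so vg is the middle locus and the order is c – vg – cn.
Crossovers in the c–vg interval produce the single-crossover classes + c cn and vg + + (35 + 41 = 76) plus the double crossovers (4).
RF(c–vg) = (76 + 4) / 944 = 80/944 = 0.0847 → 8.5 cM.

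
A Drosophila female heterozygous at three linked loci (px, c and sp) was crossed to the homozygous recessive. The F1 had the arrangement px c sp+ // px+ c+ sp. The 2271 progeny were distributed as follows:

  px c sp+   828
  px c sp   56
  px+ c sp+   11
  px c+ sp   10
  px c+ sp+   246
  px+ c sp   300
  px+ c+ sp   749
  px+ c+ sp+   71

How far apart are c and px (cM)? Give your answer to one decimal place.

25.0 cM

The two rarest classes, px+ c sp+ and px c+ sp, are the double crossovers. Comparing them with the parentals, only the px allele has switched, so px is the middle locus and the order is c – px – sp.
Crossovers in the c–px interval produce the single-crossover classes px c+ sp+ and px+ c sp (246 + 300 = 546) plus the double crossovers (21).
RF(c–px) = (546 + 21) / 2271 = 567/2271 = 0.2497 → 25.0 cM.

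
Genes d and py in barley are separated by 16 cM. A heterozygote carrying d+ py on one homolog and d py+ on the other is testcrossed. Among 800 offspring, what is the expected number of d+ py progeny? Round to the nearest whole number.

A map distance of 16 cM corresponds to a recombination frequency of 0.160.
The F1 is d+ py / d py+, so d+ py is a parental gamete class with expected frequency (1 − r)/2 = 0.840/2 = 0.4200.
Expected number = 0.4200 × 800 = 336.00 ≈ 336.

336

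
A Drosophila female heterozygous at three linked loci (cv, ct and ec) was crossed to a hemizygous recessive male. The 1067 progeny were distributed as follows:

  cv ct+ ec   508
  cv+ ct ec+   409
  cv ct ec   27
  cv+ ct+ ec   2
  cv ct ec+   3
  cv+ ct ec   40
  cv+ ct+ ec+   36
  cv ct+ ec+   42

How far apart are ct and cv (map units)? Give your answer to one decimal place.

The two most frequent reciprocal classes, cv+ ct ec+ and cv ct+ ec, are the parental types, so the F1 was cv+ ct ec+ / cv ct+ ec.
The two rarest classes, cv ct ec+ and cv+ ct+ ec, are the double crossovers. Comparing them with the parentals, only the cv allele has switched, so cv is the middle locus and the order is ct – cv – ec.
Crossovers in the ct–cv interval produce the single-crossover classes cv+ ct+ ec+ and cv ct ec (36 + 27 = 63) plus the double crossovers (5).
RF(ct–cv) = (63 + 5) / 1067 = 68/1067 = 0.0637 → 6.4 map units.

6.4 map units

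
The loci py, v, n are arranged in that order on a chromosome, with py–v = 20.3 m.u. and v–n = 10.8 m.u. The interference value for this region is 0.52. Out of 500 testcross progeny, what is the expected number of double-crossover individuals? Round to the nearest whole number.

Map distances give recombination frequencies of 0.203 and 0.108 for the two intervals.
With interference 0.52 (so coincidence = 0.48), expected double-crossover frequency = 0.203 × 0.108 × 0.48 = 0.01052.
Expected number = 0.01052 × 500 = 5.26 ≈ 5.

5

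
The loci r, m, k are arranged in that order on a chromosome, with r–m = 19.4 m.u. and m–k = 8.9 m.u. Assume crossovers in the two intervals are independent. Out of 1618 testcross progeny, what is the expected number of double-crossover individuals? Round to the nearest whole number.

Map distances give recombination frequencies of 0.194 and 0.089 for the two intervals.
With no interference, expected double-crossover frequency = 0.194 × 0.089 = 0.01727.
Expected number = 0.01727 × 1618 = 27.94 ≈ 28.

28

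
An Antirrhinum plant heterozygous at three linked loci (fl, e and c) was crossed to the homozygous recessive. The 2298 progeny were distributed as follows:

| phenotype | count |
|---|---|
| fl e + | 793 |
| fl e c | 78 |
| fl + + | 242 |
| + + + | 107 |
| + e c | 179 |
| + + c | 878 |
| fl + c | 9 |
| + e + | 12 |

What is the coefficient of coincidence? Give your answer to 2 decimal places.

The two most frequent reciprocal classes, fl e + and + + c, are the parental types, so the F1 was fl e + / + + c.
The two rarest classes, + e + and fl + c, are the double crossovers. Comparing them with the parentals, only the fl allele has switched, so fl is the middle locus and the order is e – fl – c.
e–fl: (421 + 21)/2298 = 0.1923; fl–c: (185 + 21)/2298 = 0.0896.
Expected DCO frequency = 0.1923 × 0.0896 ≈ 0.01723; observed = 21/2298 ≈ 0.00914.
Coefficient of coincidence = 0.00914/0.01723 ≈ 0.53.

0.53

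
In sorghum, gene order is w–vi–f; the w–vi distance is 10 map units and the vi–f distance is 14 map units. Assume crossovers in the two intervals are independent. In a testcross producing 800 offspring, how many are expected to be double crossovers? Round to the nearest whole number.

11

Map distances give recombination frequencies of 0.100 and 0.140 for the two intervals.
With no interference, expected double-crossover frequency = 0.100 × 0.140 = 0.01400.
Expected number = 0.01400 × 800 = 11.20 ≈ 11.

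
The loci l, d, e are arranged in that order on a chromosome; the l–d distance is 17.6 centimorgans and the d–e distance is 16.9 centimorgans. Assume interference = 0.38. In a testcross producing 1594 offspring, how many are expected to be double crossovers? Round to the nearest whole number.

Map distances give recombination frequencies of 0.176 and 0.169 for the two intervals.
With interference 0.38 (so coincidence = 0.62), expected double-crossover frequency = 0.176 × 0.169 × 0.62 = 0.01844.
Expected number = 0.01844 × 1594 = 29.40 ≈ 29.

29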